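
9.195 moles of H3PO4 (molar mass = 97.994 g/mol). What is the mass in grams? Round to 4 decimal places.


mass = n * M
mass = 9.195 * 97.994
mass = 901.05483 g, rounded to 4 dp:

901.0548 g


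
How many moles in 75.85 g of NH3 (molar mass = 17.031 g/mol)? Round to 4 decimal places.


n = mass / M
n = 75.85 / 17.031
n = 4.45364336 mol, rounded to 4 dp:

4.4536 mol


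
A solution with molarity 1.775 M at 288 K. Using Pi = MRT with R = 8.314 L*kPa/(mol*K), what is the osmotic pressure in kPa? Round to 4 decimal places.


Osmotic pressure (van't Hoff): Pi = M*R*T.
RT = 8.314 * 288 = 2394.432
Pi = 1.775 * 2394.432
Pi = 4250.1168 kPa, rounded to 4 dp:

4250.1168 kPa


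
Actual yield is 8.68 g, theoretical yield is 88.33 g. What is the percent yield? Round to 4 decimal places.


% yield = 100 * actual / theoretical
% yield = 100 * 8.68 / 88.33
% yield = 9.82678592 %, rounded to 4 dp:

9.8268 %


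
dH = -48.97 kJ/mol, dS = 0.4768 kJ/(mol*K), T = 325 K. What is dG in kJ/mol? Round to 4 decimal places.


Gibbs: dG = dH - T*dS (consistent units, dS already in kJ/(mol*K)).
T*dS = 325 * 0.4768 = 154.96
dG = -48.97 - (154.96)
dG = -203.93 kJ/mol, rounded to 4 dp:

-203.9300 kJ/mol


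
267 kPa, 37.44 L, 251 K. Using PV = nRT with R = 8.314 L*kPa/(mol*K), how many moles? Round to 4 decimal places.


PV = nRT, solve for n = PV / (RT).
PV = 267 * 37.44 = 9996.48
RT = 8.314 * 251 = 2086.814
n = 9996.48 / 2086.814
n = 4.79030714 mol, rounded to 4 dp:

4.7903 mol


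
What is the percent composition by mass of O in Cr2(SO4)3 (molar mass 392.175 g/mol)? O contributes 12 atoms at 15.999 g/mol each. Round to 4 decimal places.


pct = 100 * (n_elem * M_elem) / M_total
mass_contribution = 12 * 15.999 = 191.988 g/mol
pct = 100 * 191.988 / 392.175
pct = 48.95467585 %, rounded to 4 dp:

48.9547 %


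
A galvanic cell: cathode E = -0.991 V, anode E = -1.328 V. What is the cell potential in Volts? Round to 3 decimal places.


Standard cell potential: E_cell = E_cathode - E_anode.
E_cell = -0.991 - (-1.328)
E_cell = 0.337 V, rounded to 3 dp:

0.337 V


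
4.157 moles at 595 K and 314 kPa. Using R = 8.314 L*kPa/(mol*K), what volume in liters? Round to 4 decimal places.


PV = nRT, solve for V = nRT / P.
nRT = 4.157 * 8.314 * 595 = 20563.9723
V = 20563.9723 / 314
V = 65.49035764 L, rounded to 4 dp:

65.4904 L


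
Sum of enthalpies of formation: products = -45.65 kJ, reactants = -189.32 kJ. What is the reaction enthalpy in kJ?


dH_rxn = sum(dH_f products) - sum(dH_f reactants)
dH_rxn = -45.65 - (-189.32)
dH_rxn = 143.67 kJ:

143.67 kJ


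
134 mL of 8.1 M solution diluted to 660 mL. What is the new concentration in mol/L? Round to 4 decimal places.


Dilution: M1*V1 = M2*V2, solve for M2.
M2 = M1*V1 / V2
M2 = 8.1 * 134 / 660
M2 = 1085.4 / 660
M2 = 1.64454545 mol/L, rounded to 4 dp:

1.6445 mol/L


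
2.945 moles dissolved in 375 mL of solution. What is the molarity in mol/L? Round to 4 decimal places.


Convert volume to liters: V_L = V_mL / 1000.
V_L = 375 / 1000 = 0.375 L
M = n / V_L = 2.945 / 0.375
M = 7.85333333 mol/L, rounded to 4 dp:

7.8533 mol/L


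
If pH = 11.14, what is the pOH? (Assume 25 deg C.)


At 25 deg C, pH + pOH = 14.
pOH = 14 - pH = 14 - 11.14
pOH = 2.86:

2.86


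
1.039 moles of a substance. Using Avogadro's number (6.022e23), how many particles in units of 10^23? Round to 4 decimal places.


N = n * NA, then divide by 1e23 for the requested units.
N / 1e23 = n * 6.022
N / 1e23 = 1.039 * 6.022
N / 1e23 = 6.256858, rounded to 4 dp:

6.2569


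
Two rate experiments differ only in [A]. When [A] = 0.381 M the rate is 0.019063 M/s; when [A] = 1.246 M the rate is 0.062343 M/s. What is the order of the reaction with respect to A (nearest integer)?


Rate is proportional to [A]^n, so rate2/rate1 = ([A]2/[A]1)^n. Take logs to solve for n.
rate2/rate1 = 0.062343 / 0.019063 = 3.2704
[A]2/[A]1 = 1.246 / 0.381 = 3.2703
n = ln(3.2704) / ln(3.2703) = 1.0
Nearest integer order:

1


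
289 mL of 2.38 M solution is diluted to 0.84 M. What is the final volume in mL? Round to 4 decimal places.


Dilution: M1*V1 = M2*V2, solve for V2.
V2 = M1*V1 / M2
V2 = 2.38 * 289 / 0.84
V2 = 687.82 / 0.84
V2 = 818.83333333 mL, rounded to 4 dp:

818.8333 mL


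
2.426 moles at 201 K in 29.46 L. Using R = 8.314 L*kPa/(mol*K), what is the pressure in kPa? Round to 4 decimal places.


PV = nRT, solve for P = nRT / V.
nRT = 2.426 * 8.314 * 201 = 4054.1226
P = 4054.1226 / 29.46
P = 137.61448065 kPa, rounded to 4 dp:

137.6145 kPa


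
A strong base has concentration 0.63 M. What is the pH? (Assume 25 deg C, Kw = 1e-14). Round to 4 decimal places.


A strong base dissociates completely, so [OH-] equals the given concentration.
pOH = -log10([OH-]) = -log10(0.63) = 0.200659
pH = 14 - pOH = 14 - 0.200659
pH = 13.799341, rounded to 4 dp:

13.7993


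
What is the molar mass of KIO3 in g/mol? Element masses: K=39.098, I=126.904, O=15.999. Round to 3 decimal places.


M = sum(count * atomic_mass) over atoms.
M = 1*39.098 + 1*126.904 + 3*15.999
M = 39.098 + 126.904 + 47.997
M = 213.999 g/mol, rounded to 3 dp:

213.999 g/mol


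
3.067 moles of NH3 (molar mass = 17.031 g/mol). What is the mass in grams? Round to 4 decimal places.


mass = n * M
mass = 3.067 * 17.031
mass = 52.234077 g, rounded to 4 dp:

52.2341 g


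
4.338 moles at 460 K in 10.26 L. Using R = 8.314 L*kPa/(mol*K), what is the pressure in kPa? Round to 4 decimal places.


PV = nRT, solve for P = nRT / V.
nRT = 4.338 * 8.314 * 460 = 16590.4207
P = 16590.4207 / 10.26
P = 1617.00006823 kPa, rounded to 4 dp:

1617.0001 kPa


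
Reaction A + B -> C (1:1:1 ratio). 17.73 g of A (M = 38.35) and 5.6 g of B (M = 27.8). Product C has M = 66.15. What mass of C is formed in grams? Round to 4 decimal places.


Find moles of each reactant; the smaller value is the limiting reagent in a 1:1:1 reaction, so moles_C equals moles of the limiter.
n_A = mass_A / M_A = 17.73 / 38.35 = 0.462321 mol
n_B = mass_B / M_B = 5.6 / 27.8 = 0.201439 mol
Limiting reagent: B (smaller), n_limiting = 0.201439 mol
mass_C = n_limiting * M_C = 0.201439 * 66.15
mass_C = 13.32518985 g, rounded to 4 dp:

13.3252 g


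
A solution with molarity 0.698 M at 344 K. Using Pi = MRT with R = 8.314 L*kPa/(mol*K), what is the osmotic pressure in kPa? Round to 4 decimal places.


Osmotic pressure (van't Hoff): Pi = M*R*T.
RT = 8.314 * 344 = 2860.016
Pi = 0.698 * 2860.016
Pi = 1996.291168 kPa, rounded to 4 dp:

1996.2912 kPa


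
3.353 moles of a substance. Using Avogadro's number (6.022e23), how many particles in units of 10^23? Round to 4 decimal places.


N = n * NA, then divide by 1e23 for the requested units.
N / 1e23 = n * 6.022
N / 1e23 = 3.353 * 6.022
N / 1e23 = 20.191766, rounded to 4 dp:

20.1918


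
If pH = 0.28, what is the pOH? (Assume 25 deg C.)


At 25 deg C, pH + pOH = 14.
pOH = 14 - pH = 14 - 0.28
pOH = 13.72:

13.72


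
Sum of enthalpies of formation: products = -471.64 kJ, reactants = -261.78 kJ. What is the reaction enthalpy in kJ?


dH_rxn = sum(dH_f products) - sum(dH_f reactants)
dH_rxn = -471.64 - (-261.78)
dH_rxn = -209.86 kJ:

-209.86 kJ


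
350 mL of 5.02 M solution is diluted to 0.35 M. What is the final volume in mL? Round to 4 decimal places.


Dilution: M1*V1 = M2*V2, solve for V2.
V2 = M1*V1 / M2
V2 = 5.02 * 350 / 0.35
V2 = 1757.0 / 0.35
V2 = 5020.0 mL, rounded to 4 dp:

5020.0000 mL


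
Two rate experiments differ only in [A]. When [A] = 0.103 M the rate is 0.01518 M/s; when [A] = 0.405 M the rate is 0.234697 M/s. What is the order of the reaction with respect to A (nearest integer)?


Rate is proportional to [A]^n, so rate2/rate1 = ([A]2/[A]1)^n. Take logs to solve for n.
rate2/rate1 = 0.234697 / 0.01518 = 15.4609
[A]2/[A]1 = 0.405 / 0.103 = 3.932
n = ln(15.4609) / ln(3.932) = 2.0
Nearest integer order:

2


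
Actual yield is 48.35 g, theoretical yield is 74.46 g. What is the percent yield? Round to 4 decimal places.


% yield = 100 * actual / theoretical
% yield = 100 * 48.35 / 74.46
% yield = 64.93419286 %, rounded to 4 dp:

64.9342 %


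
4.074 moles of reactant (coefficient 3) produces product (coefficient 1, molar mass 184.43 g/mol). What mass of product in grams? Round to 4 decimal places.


Use the coefficient ratio to convert reactant moles to product moles, then multiply by the product's molar mass.
moles_P = moles_R * (coeff_P / coeff_R) = 4.074 * (1/3) = 1.358
mass_P = moles_P * M_P = 1.358 * 184.43
mass_P = 250.45594 g, rounded to 4 dp:

250.4559 g


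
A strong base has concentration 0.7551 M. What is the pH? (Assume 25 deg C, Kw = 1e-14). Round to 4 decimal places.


A strong base dissociates completely, so [OH-] equals the given concentration.
pOH = -log10([OH-]) = -log10(0.7551) = 0.121996
pH = 14 - pOH = 14 - 0.121996
pH = 13.878004, rounded to 4 dp:

13.8780


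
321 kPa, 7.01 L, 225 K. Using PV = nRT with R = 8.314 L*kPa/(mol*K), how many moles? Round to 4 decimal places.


PV = nRT, solve for n = PV / (RT).
PV = 321 * 7.01 = 2250.21
RT = 8.314 * 225 = 1870.65
n = 2250.21 / 1870.65
n = 1.20290273 mol, rounded to 4 dp:

1.2029 mol


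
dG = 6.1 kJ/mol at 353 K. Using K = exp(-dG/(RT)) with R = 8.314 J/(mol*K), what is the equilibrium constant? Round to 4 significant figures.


dG is in kJ/mol; multiply by 1000 to match R in J/(mol*K).
RT = 8.314 * 353 = 2934.842 J/mol
exponent = -dG*1000 / (RT) = -(6.1*1000) / 2934.842 = -2.07847646
K = exp(-2.07847646)
K = 0.12512069, rounded to 4 significant figures:

0.1251


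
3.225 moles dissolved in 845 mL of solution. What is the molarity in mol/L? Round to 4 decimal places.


Convert volume to liters: V_L = V_mL / 1000.
V_L = 845 / 1000 = 0.845 L
M = n / V_L = 3.225 / 0.845
M = 3.81656805 mol/L, rounded to 4 dp:

3.8166 mol/L


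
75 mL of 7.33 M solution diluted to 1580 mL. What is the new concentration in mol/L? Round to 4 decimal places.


Dilution: M1*V1 = M2*V2, solve for M2.
M2 = M1*V1 / V2
M2 = 7.33 * 75 / 1580
M2 = 549.75 / 1580
M2 = 0.34794304 mol/L, rounded to 4 dp:

0.3479 mol/L


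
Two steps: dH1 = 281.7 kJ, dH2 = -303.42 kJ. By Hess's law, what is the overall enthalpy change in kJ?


Hess's law: enthalpy is a state function, so add the step enthalpies.
dH_total = dH1 + dH2 = 281.7 + (-303.42)
dH_total = -21.72 kJ:

-21.72 kJ


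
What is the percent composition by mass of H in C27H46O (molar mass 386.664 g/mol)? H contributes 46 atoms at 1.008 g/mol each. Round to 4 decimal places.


pct = 100 * (n_elem * M_elem) / M_total
mass_contribution = 46 * 1.008 = 46.368 g/mol
pct = 100 * 46.368 / 386.664
pct = 11.99180684 %, rounded to 4 dp:

11.9918 %


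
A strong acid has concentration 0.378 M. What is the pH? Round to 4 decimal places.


A strong acid dissociates completely, so [H+] equals the given concentration.
pH = -log10([H+]) = -log10(0.378)
pH = 0.4225082, rounded to 4 dp:

0.4225


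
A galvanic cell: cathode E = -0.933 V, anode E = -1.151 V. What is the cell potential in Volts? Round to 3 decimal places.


Standard cell potential: E_cell = E_cathode - E_anode.
E_cell = -0.933 - (-1.151)
E_cell = 0.218 V, rounded to 3 dp:

0.218 V


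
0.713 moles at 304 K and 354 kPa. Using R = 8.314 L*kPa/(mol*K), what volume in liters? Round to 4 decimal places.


PV = nRT, solve for V = nRT / P.
nRT = 0.713 * 8.314 * 304 = 1802.0761
V = 1802.0761 / 354
V = 5.09061045 L, rounded to 4 dp:

5.0906 L


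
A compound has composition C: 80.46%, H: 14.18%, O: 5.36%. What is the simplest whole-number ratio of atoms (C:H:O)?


Assume 100 g of compound, divide each mass% by atomic mass to get moles, then normalize by the smallest to get a raw atom ratio.
Moles per 100 g: C: 80.46/12.011 = 6.6989, H: 14.18/1.008 = 14.0675, O: 5.36/15.999 = 0.335
Raw ratio (divide by min = 0.335): C: 19.995, H: 41.99, O: 1.0
Multiply by 1 to clear fractions: C: 19.995 ~= 20, H: 41.99 ~= 42, O: 1.0 ~= 1
Reduce by GCD to get the simplest whole-number ratio:

20:42:1


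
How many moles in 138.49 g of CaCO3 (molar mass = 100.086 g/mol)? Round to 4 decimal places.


n = mass / M
n = 138.49 / 100.086
n = 1.38371001 mol, rounded to 4 dp:

1.3837 mol


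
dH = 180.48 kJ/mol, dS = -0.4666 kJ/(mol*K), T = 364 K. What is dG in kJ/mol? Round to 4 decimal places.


Gibbs: dG = dH - T*dS (consistent units, dS already in kJ/(mol*K)).
T*dS = 364 * -0.4666 = -169.8424
dG = 180.48 - (-169.8424)
dG = 350.3224 kJ/mol, rounded to 4 dp:

350.3224 kJ/mol


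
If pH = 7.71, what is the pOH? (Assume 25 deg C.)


At 25 deg C, pH + pOH = 14.
pOH = 14 - pH = 14 - 7.71
pOH = 6.29:

6.29


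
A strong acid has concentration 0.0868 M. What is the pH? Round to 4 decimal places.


A strong acid dissociates completely, so [H+] equals the given concentration.
pH = -log10([H+]) = -log10(0.0868)
pH = 1.06148027, rounded to 4 dp:

1.0615


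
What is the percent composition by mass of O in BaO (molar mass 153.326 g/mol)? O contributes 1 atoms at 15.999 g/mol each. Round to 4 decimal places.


pct = 100 * (n_elem * M_elem) / M_total
mass_contribution = 1 * 15.999 = 15.999 g/mol
pct = 100 * 15.999 / 153.326
pct = 10.43462948 %, rounded to 4 dp:

10.4346 %


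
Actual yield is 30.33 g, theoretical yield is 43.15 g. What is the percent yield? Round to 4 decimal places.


% yield = 100 * actual / theoretical
% yield = 100 * 30.33 / 43.15
% yield = 70.28968714 %, rounded to 4 dp:

70.2897 %


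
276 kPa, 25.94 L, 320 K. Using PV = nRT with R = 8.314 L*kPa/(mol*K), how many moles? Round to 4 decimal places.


PV = nRT, solve for n = PV / (RT).
PV = 276 * 25.94 = 7159.44
RT = 8.314 * 320 = 2660.48
n = 7159.44 / 2660.48
n = 2.6910332 mol, rounded to 4 dp:

2.6910 mol


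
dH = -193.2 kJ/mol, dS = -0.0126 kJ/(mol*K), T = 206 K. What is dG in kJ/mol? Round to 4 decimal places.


Gibbs: dG = dH - T*dS (consistent units, dS already in kJ/(mol*K)).
T*dS = 206 * -0.0126 = -2.5956
dG = -193.2 - (-2.5956)
dG = -190.6044 kJ/mol, rounded to 4 dp:

-190.6044 kJ/mol


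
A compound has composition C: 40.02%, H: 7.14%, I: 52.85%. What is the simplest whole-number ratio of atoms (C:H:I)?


Assume 100 g of compound, divide each mass% by atomic mass to get moles, then normalize by the smallest to get a raw atom ratio.
Moles per 100 g: C: 40.02/12.011 = 3.3319, H: 7.14/1.008 = 7.0833, I: 52.85/126.904 = 0.4165
Raw ratio (divide by min = 0.4165): C: 8.001, H: 17.009, I: 1.0
Multiply by 1 to clear fractions: C: 8.001 ~= 8, H: 17.009 ~= 17, I: 1.0 ~= 1
Reduce by GCD to get the simplest whole-number ratio:

8:17:1


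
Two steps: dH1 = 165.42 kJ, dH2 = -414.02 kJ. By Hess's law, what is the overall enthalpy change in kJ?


Hess's law: enthalpy is a state function, so add the step enthalpies.
dH_total = dH1 + dH2 = 165.42 + (-414.02)
dH_total = -248.6 kJ:

-248.60 kJ


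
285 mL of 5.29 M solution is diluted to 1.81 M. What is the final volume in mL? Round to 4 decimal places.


Dilution: M1*V1 = M2*V2, solve for V2.
V2 = M1*V1 / M2
V2 = 5.29 * 285 / 1.81
V2 = 1507.65 / 1.81
V2 = 832.9558011 mL, rounded to 4 dp:

832.9558 mL


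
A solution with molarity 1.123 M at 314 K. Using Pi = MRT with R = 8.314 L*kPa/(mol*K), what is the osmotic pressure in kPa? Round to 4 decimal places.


Osmotic pressure (van't Hoff): Pi = M*R*T.
RT = 8.314 * 314 = 2610.596
Pi = 1.123 * 2610.596
Pi = 2931.699308 kPa, rounded to 4 dp:

2931.6993 kPa


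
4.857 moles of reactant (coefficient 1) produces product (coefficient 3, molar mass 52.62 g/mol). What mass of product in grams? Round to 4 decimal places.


Use the coefficient ratio to convert reactant moles to product moles, then multiply by the product's molar mass.
moles_P = moles_R * (coeff_P / coeff_R) = 4.857 * (3/1) = 14.571
mass_P = moles_P * M_P = 14.571 * 52.62
mass_P = 766.72602 g, rounded to 4 dp:

766.7260 g


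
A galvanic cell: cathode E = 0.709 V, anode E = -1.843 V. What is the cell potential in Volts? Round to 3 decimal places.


Standard cell potential: E_cell = E_cathode - E_anode.
E_cell = 0.709 - (-1.843)
E_cell = 2.552 V, rounded to 3 dp:

2.552 V


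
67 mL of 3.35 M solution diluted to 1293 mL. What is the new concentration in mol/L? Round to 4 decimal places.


Dilution: M1*V1 = M2*V2, solve for M2.
M2 = M1*V1 / V2
M2 = 3.35 * 67 / 1293
M2 = 224.45 / 1293
M2 = 0.17358855 mol/L, rounded to 4 dp:

0.1736 mol/L


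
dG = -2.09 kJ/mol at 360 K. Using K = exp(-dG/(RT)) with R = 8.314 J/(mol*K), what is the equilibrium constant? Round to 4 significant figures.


dG is in kJ/mol; multiply by 1000 to match R in J/(mol*K).
RT = 8.314 * 360 = 2993.04 J/mol
exponent = -dG*1000 / (RT) = -(-2.09*1000) / 2993.04 = 0.69828669
K = exp(0.69828669)
K = 2.0103055, rounded to 4 significant figures:

2.010


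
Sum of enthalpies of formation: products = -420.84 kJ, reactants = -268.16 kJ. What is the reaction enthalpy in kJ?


dH_rxn = sum(dH_f products) - sum(dH_f reactants)
dH_rxn = -420.84 - (-268.16)
dH_rxn = -152.68 kJ:

-152.68 kJ


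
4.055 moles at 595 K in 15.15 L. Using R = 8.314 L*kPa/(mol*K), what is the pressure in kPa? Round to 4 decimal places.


PV = nRT, solve for P = nRT / V.
nRT = 4.055 * 8.314 * 595 = 20059.3957
P = 20059.3957 / 15.15
P = 1324.05252145 kPa, rounded to 4 dp:

1324.0525 kPa


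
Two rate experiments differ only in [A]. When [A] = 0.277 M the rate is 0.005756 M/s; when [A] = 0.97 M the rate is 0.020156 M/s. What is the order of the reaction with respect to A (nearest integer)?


Rate is proportional to [A]^n, so rate2/rate1 = ([A]2/[A]1)^n. Take logs to solve for n.
rate2/rate1 = 0.020156 / 0.005756 = 3.5017
[A]2/[A]1 = 0.97 / 0.277 = 3.5018
n = ln(3.5017) / ln(3.5018) = 1.0
Nearest integer order:

1


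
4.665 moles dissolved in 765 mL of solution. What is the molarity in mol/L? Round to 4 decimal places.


Convert volume to liters: V_L = V_mL / 1000.
V_L = 765 / 1000 = 0.765 L
M = n / V_L = 4.665 / 0.765
M = 6.09803922 mol/L, rounded to 4 dp:

6.0980 mol/L


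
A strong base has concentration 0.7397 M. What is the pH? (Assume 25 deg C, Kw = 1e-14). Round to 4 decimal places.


A strong base dissociates completely, so [OH-] equals the given concentration.
pOH = -log10([OH-]) = -log10(0.7397) = 0.130944
pH = 14 - pOH = 14 - 0.130944
pH = 13.869056, rounded to 4 dp:

13.8691


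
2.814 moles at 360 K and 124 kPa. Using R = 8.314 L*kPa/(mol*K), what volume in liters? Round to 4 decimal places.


PV = nRT, solve for V = nRT / P.
nRT = 2.814 * 8.314 * 360 = 8422.4146
V = 8422.4146 / 124
V = 67.92269839 L, rounded to 4 dp:

67.9227 L


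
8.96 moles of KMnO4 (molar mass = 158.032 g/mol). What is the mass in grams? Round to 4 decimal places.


mass = n * M
mass = 8.96 * 158.032
mass = 1415.96672 g, rounded to 4 dp:

1415.9667 g


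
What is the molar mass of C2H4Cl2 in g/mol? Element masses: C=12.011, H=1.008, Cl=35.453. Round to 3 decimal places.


M = sum(count * atomic_mass) over atoms.
M = 2*12.011 + 4*1.008 + 2*35.453
M = 24.022 + 4.032 + 70.906
M = 98.96 g/mol, rounded to 3 dp:

98.960 g/mol


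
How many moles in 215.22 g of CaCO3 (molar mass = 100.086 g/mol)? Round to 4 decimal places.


n = mass / M
n = 215.22 / 100.086
n = 2.1503507 mol, rounded to 4 dp:

2.1504 mol


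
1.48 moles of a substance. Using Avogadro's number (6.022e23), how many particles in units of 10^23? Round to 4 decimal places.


N = n * NA, then divide by 1e23 for the requested units.
N / 1e23 = n * 6.022
N / 1e23 = 1.48 * 6.022
N / 1e23 = 8.91256, rounded to 4 dp:

8.9126


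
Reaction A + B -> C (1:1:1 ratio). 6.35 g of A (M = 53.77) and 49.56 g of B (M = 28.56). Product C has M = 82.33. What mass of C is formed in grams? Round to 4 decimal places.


Find moles of each reactant; the smaller value is the limiting reagent in a 1:1:1 reaction, so moles_C equals moles of the limiter.
n_A = mass_A / M_A = 6.35 / 53.77 = 0.118096 mol
n_B = mass_B / M_B = 49.56 / 28.56 = 1.735294 mol
Limiting reagent: A (smaller), n_limiting = 0.118096 mol
mass_C = n_limiting * M_C = 0.118096 * 82.33
mass_C = 9.72284368 g, rounded to 4 dp:

9.7228 g


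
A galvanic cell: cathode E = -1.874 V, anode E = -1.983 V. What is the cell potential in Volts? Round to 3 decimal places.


Standard cell potential: E_cell = E_cathode - E_anode.
E_cell = -1.874 - (-1.983)
E_cell = 0.109 V, rounded to 3 dp:

0.109 V


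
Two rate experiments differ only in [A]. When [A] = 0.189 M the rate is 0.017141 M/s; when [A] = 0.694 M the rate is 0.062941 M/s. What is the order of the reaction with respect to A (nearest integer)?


Rate is proportional to [A]^n, so rate2/rate1 = ([A]2/[A]1)^n. Take logs to solve for n.
rate2/rate1 = 0.062941 / 0.017141 = 3.672
[A]2/[A]1 = 0.694 / 0.189 = 3.672
n = ln(3.672) / ln(3.672) = 1.0
Nearest integer order:

1


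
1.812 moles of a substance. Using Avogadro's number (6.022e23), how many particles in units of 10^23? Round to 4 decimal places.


N = n * NA, then divide by 1e23 for the requested units.
N / 1e23 = n * 6.022
N / 1e23 = 1.812 * 6.022
N / 1e23 = 10.911864, rounded to 4 dp:

10.9119


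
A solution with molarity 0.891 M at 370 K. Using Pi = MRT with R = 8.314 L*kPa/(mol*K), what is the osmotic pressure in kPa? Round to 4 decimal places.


Osmotic pressure (van't Hoff): Pi = M*R*T.
RT = 8.314 * 370 = 3076.18
Pi = 0.891 * 3076.18
Pi = 2740.87638 kPa, rounded to 4 dp:

2740.8764 kPa


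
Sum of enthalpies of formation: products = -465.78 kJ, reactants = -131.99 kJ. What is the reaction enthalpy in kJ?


dH_rxn = sum(dH_f products) - sum(dH_f reactants)
dH_rxn = -465.78 - (-131.99)
dH_rxn = -333.79 kJ:

-333.79 kJ


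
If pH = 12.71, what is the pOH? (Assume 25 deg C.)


At 25 deg C, pH + pOH = 14.
pOH = 14 - pH = 14 - 12.71
pOH = 1.29:

1.29


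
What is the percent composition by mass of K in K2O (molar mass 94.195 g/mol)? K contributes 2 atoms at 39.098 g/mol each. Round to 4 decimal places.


pct = 100 * (n_elem * M_elem) / M_total
mass_contribution = 2 * 39.098 = 78.196 g/mol
pct = 100 * 78.196 / 94.195
pct = 83.01502203 %, rounded to 4 dp:

83.0150 %


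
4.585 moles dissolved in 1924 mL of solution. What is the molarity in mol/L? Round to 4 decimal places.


Convert volume to liters: V_L = V_mL / 1000.
V_L = 1924 / 1000 = 1.924 L
M = n / V_L = 4.585 / 1.924
M = 2.38305613 mol/L, rounded to 4 dp:

2.3831 mol/L


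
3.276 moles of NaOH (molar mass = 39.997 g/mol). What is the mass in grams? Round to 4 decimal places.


mass = n * M
mass = 3.276 * 39.997
mass = 131.030172 g, rounded to 4 dp:

131.0302 g


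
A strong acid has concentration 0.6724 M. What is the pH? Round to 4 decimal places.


A strong acid dissociates completely, so [H+] equals the given concentration.
pH = -log10([H+]) = -log10(0.6724)
pH = 0.1723723, rounded to 4 dp:

0.1724


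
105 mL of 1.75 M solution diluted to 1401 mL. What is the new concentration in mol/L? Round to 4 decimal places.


Dilution: M1*V1 = M2*V2, solve for M2.
M2 = M1*V1 / V2
M2 = 1.75 * 105 / 1401
M2 = 183.75 / 1401
M2 = 0.13115632 mol/L, rounded to 4 dp:

0.1312 mol/L


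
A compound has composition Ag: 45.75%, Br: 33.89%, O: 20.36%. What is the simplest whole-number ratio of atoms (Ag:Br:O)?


Assume 100 g of compound, divide each mass% by atomic mass to get moles, then normalize by the smallest to get a raw atom ratio.
Moles per 100 g: Ag: 45.75/107.868 = 0.4241, Br: 33.89/79.904 = 0.4241, O: 20.36/15.999 = 1.2726
Raw ratio (divide by min = 0.4241): Ag: 1.0, Br: 1.0, O: 3.0
Multiply by 1 to clear fractions: Ag: 1.0 ~= 1, Br: 1.0 ~= 1, O: 3.0 ~= 3
Reduce by GCD to get the simplest whole-number ratio:

1:1:3


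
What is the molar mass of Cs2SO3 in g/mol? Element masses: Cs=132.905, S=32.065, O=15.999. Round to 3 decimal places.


M = sum(count * atomic_mass) over atoms.
M = 2*132.905 + 1*32.065 + 3*15.999
M = 265.81 + 32.065 + 47.997
M = 345.872 g/mol, rounded to 3 dp:

345.872 g/mol


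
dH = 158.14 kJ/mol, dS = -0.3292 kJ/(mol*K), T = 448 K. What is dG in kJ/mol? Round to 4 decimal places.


Gibbs: dG = dH - T*dS (consistent units, dS already in kJ/(mol*K)).
T*dS = 448 * -0.3292 = -147.4816
dG = 158.14 - (-147.4816)
dG = 305.6216 kJ/mol, rounded to 4 dp:

305.6216 kJ/mol


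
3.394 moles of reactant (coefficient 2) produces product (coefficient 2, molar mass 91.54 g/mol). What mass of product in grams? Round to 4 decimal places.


Use the coefficient ratio to convert reactant moles to product moles, then multiply by the product's molar mass.
moles_P = moles_R * (coeff_P / coeff_R) = 3.394 * (2/2) = 3.394
mass_P = moles_P * M_P = 3.394 * 91.54
mass_P = 310.68676 g, rounded to 4 dp:

310.6868 g


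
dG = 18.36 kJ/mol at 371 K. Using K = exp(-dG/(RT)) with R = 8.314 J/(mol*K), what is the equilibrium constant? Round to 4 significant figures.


dG is in kJ/mol; multiply by 1000 to match R in J/(mol*K).
RT = 8.314 * 371 = 3084.494 J/mol
exponent = -dG*1000 / (RT) = -(18.36*1000) / 3084.494 = -5.95235394
K = exp(-5.95235394)
K = 0.0025997137, rounded to 4 significant figures:

0.002600


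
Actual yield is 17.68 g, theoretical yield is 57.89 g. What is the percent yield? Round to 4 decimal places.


% yield = 100 * actual / theoretical
% yield = 100 * 17.68 / 57.89
% yield = 30.5406806 %, rounded to 4 dp:

30.5407 %


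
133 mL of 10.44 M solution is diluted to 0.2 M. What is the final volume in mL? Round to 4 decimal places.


Dilution: M1*V1 = M2*V2, solve for V2.
V2 = M1*V1 / M2
V2 = 10.44 * 133 / 0.2
V2 = 1388.52 / 0.2
V2 = 6942.6 mL, rounded to 4 dp:

6942.6000 mL


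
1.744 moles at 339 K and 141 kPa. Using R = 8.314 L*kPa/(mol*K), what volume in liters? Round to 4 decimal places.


PV = nRT, solve for V = nRT / P.
nRT = 1.744 * 8.314 * 339 = 4915.3698
V = 4915.3698 / 141
V = 34.86077872 L, rounded to 4 dp:

34.8608 L


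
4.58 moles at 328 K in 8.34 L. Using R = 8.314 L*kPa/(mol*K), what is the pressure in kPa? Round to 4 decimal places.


PV = nRT, solve for P = nRT / V.
nRT = 4.58 * 8.314 * 328 = 12489.6234
P = 12489.6234 / 8.34
P = 1497.55676259 kPa, rounded to 4 dp:

1497.5568 kPa


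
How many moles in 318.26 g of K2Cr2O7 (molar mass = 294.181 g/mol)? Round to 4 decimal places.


n = mass / M
n = 318.26 / 294.181
n = 1.08185097 mol, rounded to 4 dp:

1.0819 mol


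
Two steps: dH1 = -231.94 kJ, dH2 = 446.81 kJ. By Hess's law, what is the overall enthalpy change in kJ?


Hess's law: enthalpy is a state function, so add the step enthalpies.
dH_total = dH1 + dH2 = -231.94 + (446.81)
dH_total = 214.87 kJ:

214.87 kJ


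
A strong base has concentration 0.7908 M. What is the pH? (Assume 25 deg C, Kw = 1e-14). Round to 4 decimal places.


A strong base dissociates completely, so [OH-] equals the given concentration.
pOH = -log10([OH-]) = -log10(0.7908) = 0.101933
pH = 14 - pOH = 14 - 0.101933
pH = 13.898067, rounded to 4 dp:

13.8981


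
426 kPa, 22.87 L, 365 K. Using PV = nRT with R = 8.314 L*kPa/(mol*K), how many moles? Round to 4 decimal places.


PV = nRT, solve for n = PV / (RT).
PV = 426 * 22.87 = 9742.62
RT = 8.314 * 365 = 3034.61
n = 9742.62 / 3034.61
n = 3.21050151 mol, rounded to 4 dp:

3.2105 mol


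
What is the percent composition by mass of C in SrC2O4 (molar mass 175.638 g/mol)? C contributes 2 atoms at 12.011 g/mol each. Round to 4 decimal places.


pct = 100 * (n_elem * M_elem) / M_total
mass_contribution = 2 * 12.011 = 24.022 g/mol
pct = 100 * 24.022 / 175.638
pct = 13.67699473 %, rounded to 4 dp:

13.6770 %


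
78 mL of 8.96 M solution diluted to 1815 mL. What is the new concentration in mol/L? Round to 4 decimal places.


Dilution: M1*V1 = M2*V2, solve for M2.
M2 = M1*V1 / V2
M2 = 8.96 * 78 / 1815
M2 = 698.88 / 1815
M2 = 0.38505785 mol/L, rounded to 4 dp:

0.3851 mol/L


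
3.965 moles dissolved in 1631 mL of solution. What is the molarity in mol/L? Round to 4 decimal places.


Convert volume to liters: V_L = V_mL / 1000.
V_L = 1631 / 1000 = 1.631 L
M = n / V_L = 3.965 / 1.631
M = 2.43102391 mol/L, rounded to 4 dp:

2.4310 mol/L


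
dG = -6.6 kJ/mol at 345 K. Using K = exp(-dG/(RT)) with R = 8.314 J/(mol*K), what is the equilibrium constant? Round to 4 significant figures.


dG is in kJ/mol; multiply by 1000 to match R in J/(mol*K).
RT = 8.314 * 345 = 2868.33 J/mol
exponent = -dG*1000 / (RT) = -(-6.6*1000) / 2868.33 = 2.30099047
K = exp(2.30099047)
K = 9.9840665, rounded to 4 significant figures:

9.984


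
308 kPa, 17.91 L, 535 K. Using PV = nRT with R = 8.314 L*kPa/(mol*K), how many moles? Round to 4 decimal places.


PV = nRT, solve for n = PV / (RT).
PV = 308 * 17.91 = 5516.28
RT = 8.314 * 535 = 4447.99
n = 5516.28 / 4447.99
n = 1.24017365 mol, rounded to 4 dp:

1.2402 mol


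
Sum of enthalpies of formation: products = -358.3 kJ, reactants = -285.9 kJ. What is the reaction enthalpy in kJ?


dH_rxn = sum(dH_f products) - sum(dH_f reactants)
dH_rxn = -358.3 - (-285.9)
dH_rxn = -72.4 kJ:

-72.40 kJ


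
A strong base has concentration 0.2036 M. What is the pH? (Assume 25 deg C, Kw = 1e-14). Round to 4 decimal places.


A strong base dissociates completely, so [OH-] equals the given concentration.
pOH = -log10([OH-]) = -log10(0.2036) = 0.691222
pH = 14 - pOH = 14 - 0.691222
pH = 13.308778, rounded to 4 dp:

13.3088


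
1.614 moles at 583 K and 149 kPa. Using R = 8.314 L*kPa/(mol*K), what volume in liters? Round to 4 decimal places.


PV = nRT, solve for V = nRT / P.
nRT = 1.614 * 8.314 * 583 = 7823.1581
V = 7823.1581 / 149
V = 52.50441678 L, rounded to 4 dp:

52.5044 L


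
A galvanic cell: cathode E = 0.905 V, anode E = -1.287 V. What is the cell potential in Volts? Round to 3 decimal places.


Standard cell potential: E_cell = E_cathode - E_anode.
E_cell = 0.905 - (-1.287)
E_cell = 2.192 V, rounded to 3 dp:

2.192 V


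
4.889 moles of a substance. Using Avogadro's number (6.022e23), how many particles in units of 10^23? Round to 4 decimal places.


N = n * NA, then divide by 1e23 for the requested units.
N / 1e23 = n * 6.022
N / 1e23 = 4.889 * 6.022
N / 1e23 = 29.441558, rounded to 4 dp:

29.4416


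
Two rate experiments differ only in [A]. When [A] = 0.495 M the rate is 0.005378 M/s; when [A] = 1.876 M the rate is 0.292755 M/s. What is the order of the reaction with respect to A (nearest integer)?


Rate is proportional to [A]^n, so rate2/rate1 = ([A]2/[A]1)^n. Take logs to solve for n.
rate2/rate1 = 0.292755 / 0.005378 = 54.4357
[A]2/[A]1 = 1.876 / 0.495 = 3.7899
n = ln(54.4357) / ln(3.7899) = 3.0
Nearest integer order:

3


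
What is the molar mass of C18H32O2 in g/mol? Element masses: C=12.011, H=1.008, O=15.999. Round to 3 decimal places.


M = sum(count * atomic_mass) over atoms.
M = 18*12.011 + 32*1.008 + 2*15.999
M = 216.198 + 32.256 + 31.998
M = 280.452 g/mol, rounded to 3 dp:

280.452 g/mol


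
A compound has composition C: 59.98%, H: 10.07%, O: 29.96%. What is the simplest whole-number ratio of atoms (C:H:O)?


Assume 100 g of compound, divide each mass% by atomic mass to get moles, then normalize by the smallest to get a raw atom ratio.
Moles per 100 g: C: 59.98/12.011 = 4.9938, H: 10.07/1.008 = 9.9901, O: 29.96/15.999 = 1.8726
Raw ratio (divide by min = 1.8726): C: 2.667, H: 5.335, O: 1.0
Multiply by 3 to clear fractions: C: 8.0 ~= 8, H: 16.004 ~= 16, O: 3.0 ~= 3
Reduce by GCD to get the simplest whole-number ratio:

8:16:3


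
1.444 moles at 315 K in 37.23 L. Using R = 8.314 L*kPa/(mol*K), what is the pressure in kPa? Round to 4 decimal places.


PV = nRT, solve for P = nRT / V.
nRT = 1.444 * 8.314 * 315 = 3781.706
P = 3781.706 / 37.23
P = 101.57684663 kPa, rounded to 4 dp:

101.5768 kPa


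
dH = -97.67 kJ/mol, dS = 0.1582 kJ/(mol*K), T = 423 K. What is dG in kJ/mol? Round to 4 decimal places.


Gibbs: dG = dH - T*dS (consistent units, dS already in kJ/(mol*K)).
T*dS = 423 * 0.1582 = 66.9186
dG = -97.67 - (66.9186)
dG = -164.5886 kJ/mol, rounded to 4 dp:

-164.5886 kJ/mol


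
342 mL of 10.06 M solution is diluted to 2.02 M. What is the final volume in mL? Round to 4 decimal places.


Dilution: M1*V1 = M2*V2, solve for V2.
V2 = M1*V1 / M2
V2 = 10.06 * 342 / 2.02
V2 = 3440.52 / 2.02
V2 = 1703.22772277 mL, rounded to 4 dp:

1703.2277 mL


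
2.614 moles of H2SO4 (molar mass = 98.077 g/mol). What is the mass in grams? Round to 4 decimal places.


mass = n * M
mass = 2.614 * 98.077
mass = 256.373278 g, rounded to 4 dp:

256.3733 g


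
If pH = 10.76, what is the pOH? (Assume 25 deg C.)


At 25 deg C, pH + pOH = 14.
pOH = 14 - pH = 14 - 10.76
pOH = 3.24:

3.24


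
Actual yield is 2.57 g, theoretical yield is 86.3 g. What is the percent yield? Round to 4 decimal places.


% yield = 100 * actual / theoretical
% yield = 100 * 2.57 / 86.3
% yield = 2.97798378 %, rounded to 4 dp:

2.9780 %


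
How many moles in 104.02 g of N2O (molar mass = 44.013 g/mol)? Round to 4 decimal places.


n = mass / M
n = 104.02 / 44.013
n = 2.36339263 mol, rounded to 4 dp:

2.3634 mol


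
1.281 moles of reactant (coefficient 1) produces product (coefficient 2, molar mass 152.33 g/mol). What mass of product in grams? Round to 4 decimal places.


Use the coefficient ratio to convert reactant moles to product moles, then multiply by the product's molar mass.
moles_P = moles_R * (coeff_P / coeff_R) = 1.281 * (2/1) = 2.562
mass_P = moles_P * M_P = 2.562 * 152.33
mass_P = 390.26946 g, rounded to 4 dp:

390.2695 g


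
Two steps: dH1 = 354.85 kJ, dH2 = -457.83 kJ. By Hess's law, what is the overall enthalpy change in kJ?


Hess's law: enthalpy is a state function, so add the step enthalpies.
dH_total = dH1 + dH2 = 354.85 + (-457.83)
dH_total = -102.98 kJ:

-102.98 kJ


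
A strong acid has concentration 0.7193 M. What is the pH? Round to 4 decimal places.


A strong acid dissociates completely, so [H+] equals the given concentration.
pH = -log10([H+]) = -log10(0.7193)
pH = 0.14308994, rounded to 4 dp:

0.1431


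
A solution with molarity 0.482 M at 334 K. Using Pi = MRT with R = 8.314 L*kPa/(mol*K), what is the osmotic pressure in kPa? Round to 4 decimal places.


Osmotic pressure (van't Hoff): Pi = M*R*T.
RT = 8.314 * 334 = 2776.876
Pi = 0.482 * 2776.876
Pi = 1338.454232 kPa, rounded to 4 dp:

1338.4542 kPa


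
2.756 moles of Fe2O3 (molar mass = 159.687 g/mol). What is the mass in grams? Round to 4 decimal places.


mass = n * M
mass = 2.756 * 159.687
mass = 440.097372 g, rounded to 4 dp:

440.0974 g


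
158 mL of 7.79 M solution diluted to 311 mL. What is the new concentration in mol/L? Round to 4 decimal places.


Dilution: M1*V1 = M2*V2, solve for M2.
M2 = M1*V1 / V2
M2 = 7.79 * 158 / 311
M2 = 1230.82 / 311
M2 = 3.95762058 mol/L, rounded to 4 dp:

3.9576 mol/L


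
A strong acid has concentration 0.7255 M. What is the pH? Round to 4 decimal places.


A strong acid dissociates completely, so [H+] equals the given concentration.
pH = -log10([H+]) = -log10(0.7255)
pH = 0.13936258, rounded to 4 dp:

0.1394


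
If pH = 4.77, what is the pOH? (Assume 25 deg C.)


At 25 deg C, pH + pOH = 14.
pOH = 14 - pH = 14 - 4.77
pOH = 9.23:

9.23


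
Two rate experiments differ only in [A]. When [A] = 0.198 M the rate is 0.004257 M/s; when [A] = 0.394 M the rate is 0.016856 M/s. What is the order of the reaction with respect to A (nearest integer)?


Rate is proportional to [A]^n, so rate2/rate1 = ([A]2/[A]1)^n. Take logs to solve for n.
rate2/rate1 = 0.016856 / 0.004257 = 3.9596
[A]2/[A]1 = 0.394 / 0.198 = 1.9899
n = ln(3.9596) / ln(1.9899) = 2.0
Nearest integer order:

2


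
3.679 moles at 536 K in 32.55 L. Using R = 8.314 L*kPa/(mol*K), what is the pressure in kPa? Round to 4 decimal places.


PV = nRT, solve for P = nRT / V.
nRT = 3.679 * 8.314 * 536 = 16394.7424
P = 16394.7424 / 32.55
P = 503.67872197 kPa, rounded to 4 dp:

503.6787 kPa


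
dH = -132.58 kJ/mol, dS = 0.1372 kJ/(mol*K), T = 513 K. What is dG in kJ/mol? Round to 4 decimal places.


Gibbs: dG = dH - T*dS (consistent units, dS already in kJ/(mol*K)).
T*dS = 513 * 0.1372 = 70.3836
dG = -132.58 - (70.3836)
dG = -202.9636 kJ/mol, rounded to 4 dp:

-202.9636 kJ/mol


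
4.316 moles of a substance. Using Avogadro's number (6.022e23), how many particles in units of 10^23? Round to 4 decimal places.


N = n * NA, then divide by 1e23 for the requested units.
N / 1e23 = n * 6.022
N / 1e23 = 4.316 * 6.022
N / 1e23 = 25.990952, rounded to 4 dp:

25.9910


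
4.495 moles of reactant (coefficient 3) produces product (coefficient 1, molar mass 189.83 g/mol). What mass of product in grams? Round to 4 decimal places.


Use the coefficient ratio to convert reactant moles to product moles, then multiply by the product's molar mass.
moles_P = moles_R * (coeff_P / coeff_R) = 4.495 * (1/3) = 1.498333
mass_P = moles_P * M_P = 1.498333 * 189.83
mass_P = 284.42855339 g, rounded to 4 dp:

284.4286 g


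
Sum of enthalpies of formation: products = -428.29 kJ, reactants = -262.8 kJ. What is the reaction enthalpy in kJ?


dH_rxn = sum(dH_f products) - sum(dH_f reactants)
dH_rxn = -428.29 - (-262.8)
dH_rxn = -165.49 kJ:

-165.49 kJ


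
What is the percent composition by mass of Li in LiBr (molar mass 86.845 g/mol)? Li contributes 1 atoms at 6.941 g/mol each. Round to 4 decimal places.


pct = 100 * (n_elem * M_elem) / M_total
mass_contribution = 1 * 6.941 = 6.941 g/mol
pct = 100 * 6.941 / 86.845
pct = 7.99240025 %, rounded to 4 dp:

7.9924 %


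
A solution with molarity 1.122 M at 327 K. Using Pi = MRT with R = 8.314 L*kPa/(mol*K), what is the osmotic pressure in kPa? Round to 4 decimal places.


Osmotic pressure (van't Hoff): Pi = M*R*T.
RT = 8.314 * 327 = 2718.678
Pi = 1.122 * 2718.678
Pi = 3050.356716 kPa, rounded to 4 dp:

3050.3567 kPa


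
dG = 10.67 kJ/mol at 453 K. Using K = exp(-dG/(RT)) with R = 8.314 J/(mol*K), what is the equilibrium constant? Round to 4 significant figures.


dG is in kJ/mol; multiply by 1000 to match R in J/(mol*K).
RT = 8.314 * 453 = 3766.242 J/mol
exponent = -dG*1000 / (RT) = -(10.67*1000) / 3766.242 = -2.83306277
K = exp(-2.83306277)
K = 0.058832387, rounded to 4 significant figures:

0.05883


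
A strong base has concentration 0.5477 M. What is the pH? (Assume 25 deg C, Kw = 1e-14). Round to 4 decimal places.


A strong base dissociates completely, so [OH-] equals the given concentration.
pOH = -log10([OH-]) = -log10(0.5477) = 0.261457
pH = 14 - pOH = 14 - 0.261457
pH = 13.738543, rounded to 4 dp:

13.7385


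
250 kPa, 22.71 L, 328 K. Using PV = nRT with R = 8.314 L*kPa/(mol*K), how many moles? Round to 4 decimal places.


PV = nRT, solve for n = PV / (RT).
PV = 250 * 22.71 = 5677.5
RT = 8.314 * 328 = 2726.992
n = 5677.5 / 2726.992
n = 2.0819643 mol, rounded to 4 dp:

2.0820 mol


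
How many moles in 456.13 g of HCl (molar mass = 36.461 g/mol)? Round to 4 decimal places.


n = mass / M
n = 456.13 / 36.461
n = 12.51007926 mol, rounded to 4 dp:

12.5101 mol


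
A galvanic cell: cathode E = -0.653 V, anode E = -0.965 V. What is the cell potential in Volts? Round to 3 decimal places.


Standard cell potential: E_cell = E_cathode - E_anode.
E_cell = -0.653 - (-0.965)
E_cell = 0.312 V, rounded to 3 dp:

0.312 V


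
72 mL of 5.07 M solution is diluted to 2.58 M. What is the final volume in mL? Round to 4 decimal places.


Dilution: M1*V1 = M2*V2, solve for V2.
V2 = M1*V1 / M2
V2 = 5.07 * 72 / 2.58
V2 = 365.04 / 2.58
V2 = 141.48837209 mL, rounded to 4 dp:

141.4884 mL


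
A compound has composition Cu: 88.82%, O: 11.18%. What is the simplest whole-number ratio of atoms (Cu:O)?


Assume 100 g of compound, divide each mass% by atomic mass to get moles, then normalize by the smallest to get a raw atom ratio.
Moles per 100 g: Cu: 88.82/63.546 = 1.3977, O: 11.18/15.999 = 0.6988
Raw ratio (divide by min = 0.6988): Cu: 2.0, O: 1.0
Multiply by 1 to clear fractions: Cu: 2.0 ~= 2, O: 1.0 ~= 1
Reduce by GCD to get the simplest whole-number ratio:

2:1
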